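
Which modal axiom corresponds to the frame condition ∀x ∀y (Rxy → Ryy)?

This is shift-reflexivity; the standard corresponding axiom is T□: □(□r → r).

□(□r → r)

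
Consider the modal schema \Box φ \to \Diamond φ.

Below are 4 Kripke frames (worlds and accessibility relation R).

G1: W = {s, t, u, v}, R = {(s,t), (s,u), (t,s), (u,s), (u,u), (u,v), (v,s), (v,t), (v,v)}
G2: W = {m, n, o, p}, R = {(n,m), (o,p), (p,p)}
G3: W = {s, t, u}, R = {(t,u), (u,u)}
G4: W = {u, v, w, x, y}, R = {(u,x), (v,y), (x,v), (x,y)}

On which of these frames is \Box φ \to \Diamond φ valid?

The schema corresponds to seriality: \forall x \exists y Rxy.
G1: ✓.
G2: fails — world m has no successor.
G3: fails — world s has no successor.
G4: fails — world w has no successor.
Valid on: G1.

G1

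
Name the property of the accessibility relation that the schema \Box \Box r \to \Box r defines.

density: \forall x \forall y (Rxy \to \exists z (Rxz \wedge Rzy))

Suppose □□r→□r is valid. Take Rxy and set V(r)={w : xR²w}. Then □□r at x, so □r at x, so r at y, i.e. ∃z(Rxz∧Rzy).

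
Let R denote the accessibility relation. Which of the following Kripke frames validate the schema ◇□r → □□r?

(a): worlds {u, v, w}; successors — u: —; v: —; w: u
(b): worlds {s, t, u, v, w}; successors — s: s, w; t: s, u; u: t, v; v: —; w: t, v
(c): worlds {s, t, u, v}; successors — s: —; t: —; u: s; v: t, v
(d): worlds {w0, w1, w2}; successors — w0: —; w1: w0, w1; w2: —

(a)

Frame correspondent (Sahlqvist): ∀x ∀y ∀z ((xRy ∧ xR²z) → ∃w (yRw ∧ z = w)) — i.e. a generalized confluence (Geach) condition.
(a): ✓.
(b): fails — sRs, sR²t but no w* with sRw* and t=w*.
(c): fails — vRt, vR²t but no w with tRw and t=w.
(d): fails — w1Rw0, w1R²w0 but no w with w0Rw and w0=w.
Valid on: (a).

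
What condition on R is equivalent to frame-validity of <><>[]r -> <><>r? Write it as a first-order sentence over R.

This is a Sahlqvist (Geach-type) schema ◇^2□^1r → □^0◇^2r.
Minimal-valuation argument: fix x; take any y with xR^2y and any z with xR^0z. Set V(r) to the set of worlds R-reachable from y in exactly 1 step. Then □^1r holds at y, so the antecedent holds at x; validity forces ◇^2r at z, giving a w with zR^2w and yR^1w.
First-order correspondent: forall x forall y (x R^2 y -> exists w (yRw & x R^2 w)).

forall x forall y (x R^2 y -> exists w (yRw & x R^2 w))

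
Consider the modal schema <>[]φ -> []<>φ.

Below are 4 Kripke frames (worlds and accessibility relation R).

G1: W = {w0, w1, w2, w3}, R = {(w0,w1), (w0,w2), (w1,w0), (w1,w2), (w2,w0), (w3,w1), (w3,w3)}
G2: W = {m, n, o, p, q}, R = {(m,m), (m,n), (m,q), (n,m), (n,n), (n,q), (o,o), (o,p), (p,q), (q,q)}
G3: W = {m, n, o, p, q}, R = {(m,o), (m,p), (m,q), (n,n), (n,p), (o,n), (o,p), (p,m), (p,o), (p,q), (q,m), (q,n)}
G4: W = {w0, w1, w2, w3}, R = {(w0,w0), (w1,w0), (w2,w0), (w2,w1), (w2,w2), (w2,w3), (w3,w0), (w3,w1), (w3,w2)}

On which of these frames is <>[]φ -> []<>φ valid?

Frame correspondent (Sahlqvist): forall x forall y forall z (Rxy & Rxz -> exists w (Ryw & Rzw)) — i.e. convergence.
G1: fails — Rw1w2 and Rw1w0 but w2 and w0 have no common successor.
G2: fails — Rop and Roo but p and o have no common successor.
G3: fails — Rmo and Rmp but o and p have no common successor.
G4: satisfies the condition.
Valid on: G4.

G4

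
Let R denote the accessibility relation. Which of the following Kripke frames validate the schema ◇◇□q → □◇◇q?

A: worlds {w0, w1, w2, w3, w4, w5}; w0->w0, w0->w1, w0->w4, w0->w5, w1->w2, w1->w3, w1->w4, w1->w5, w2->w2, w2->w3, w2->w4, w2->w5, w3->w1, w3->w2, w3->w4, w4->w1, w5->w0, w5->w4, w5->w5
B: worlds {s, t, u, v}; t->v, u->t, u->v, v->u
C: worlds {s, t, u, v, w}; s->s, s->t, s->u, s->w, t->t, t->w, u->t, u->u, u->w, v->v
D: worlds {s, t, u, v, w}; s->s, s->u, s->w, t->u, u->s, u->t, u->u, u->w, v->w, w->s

Frame correspondent (Sahlqvist): ∀x ∀y ∀z ((xR²y ∧ xRz) → ∃w (yRw ∧ zR²w)) — i.e. a generalized confluence (Geach) condition.
A: fails — w0R²w4, w0Rw4 but no w with w4Rw and w4R²w.
B: fails — uR²u, uRt but no w with uRw and tR²w.
C: fails — sR²s, sRw but no w* with sRw* and wR²w*.
D: holds.

D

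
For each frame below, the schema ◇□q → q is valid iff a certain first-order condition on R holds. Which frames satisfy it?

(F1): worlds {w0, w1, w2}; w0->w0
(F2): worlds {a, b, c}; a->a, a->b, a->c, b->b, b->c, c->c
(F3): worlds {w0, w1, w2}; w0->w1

(F1)

Frame correspondent (Sahlqvist): ∀x ∀y (Rxy → Ryx) — i.e. symmetry.
(F1): condition met.
(F2): fails — Rbc but not Rcb.
(F3): fails — Rw0w1 but not Rw1w0.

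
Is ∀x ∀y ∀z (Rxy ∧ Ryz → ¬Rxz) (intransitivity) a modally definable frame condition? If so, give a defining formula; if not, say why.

If a class were modally definable it would be closed under surjective bounded morphisms (Goldblatt–Thomason).
The 7-cycle (worlds a,b,c,d,e,f,g with a→b→c→d→e→f→g→a) is intransitive. Mapping every world to a single reflexive point • is a surjective bounded morphism; the reflexive point is not intransitive (R••∧R•• but R••).
So the class is not modally definable.

No — not modally definable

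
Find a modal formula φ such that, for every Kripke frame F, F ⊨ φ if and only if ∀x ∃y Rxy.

The condition is seriality. The D schema □ψ → ◇ψ defines it.
Suppose □ψ→◇ψ is valid. At any x set V(ψ)=W. Then □ψ at x, so ◇ψ at x, so x has a successor.

□ψ → ◇ψ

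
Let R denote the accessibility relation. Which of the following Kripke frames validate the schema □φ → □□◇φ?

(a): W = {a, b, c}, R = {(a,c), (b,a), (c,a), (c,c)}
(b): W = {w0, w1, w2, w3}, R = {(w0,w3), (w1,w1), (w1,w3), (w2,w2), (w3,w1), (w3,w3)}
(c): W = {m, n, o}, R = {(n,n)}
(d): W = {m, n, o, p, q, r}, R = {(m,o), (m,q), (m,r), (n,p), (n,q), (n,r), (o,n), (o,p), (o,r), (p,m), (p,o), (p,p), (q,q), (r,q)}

This is the axiom for a generalized confluence (Geach) condition; its first-order frame correspondent is ∀x ∀z (xR²z → ∃w (xRw ∧ zRw)).
(a): satisfies the condition.
(b): satisfies the condition.
(c): satisfies the condition.
(d): fails — oR²q but no w with oRw and qRw.
Valid on: (a), (b), (c).

(a), (b), (c)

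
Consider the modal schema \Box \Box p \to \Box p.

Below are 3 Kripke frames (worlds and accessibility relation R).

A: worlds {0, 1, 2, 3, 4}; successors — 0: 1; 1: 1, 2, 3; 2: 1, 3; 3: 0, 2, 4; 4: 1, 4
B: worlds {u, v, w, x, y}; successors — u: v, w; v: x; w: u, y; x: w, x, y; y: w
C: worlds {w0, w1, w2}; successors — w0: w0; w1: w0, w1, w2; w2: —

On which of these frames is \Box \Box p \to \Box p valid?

Frame correspondent (Sahlqvist): \forall x \forall y (Rxy \to \exists z (Rxz \wedge Rzy)) — i.e. density.
A: fails — R32 but no z with R3z and Rz2.
B: fails — Ruv but no z with Ruz and Rzv.
C: holds.

C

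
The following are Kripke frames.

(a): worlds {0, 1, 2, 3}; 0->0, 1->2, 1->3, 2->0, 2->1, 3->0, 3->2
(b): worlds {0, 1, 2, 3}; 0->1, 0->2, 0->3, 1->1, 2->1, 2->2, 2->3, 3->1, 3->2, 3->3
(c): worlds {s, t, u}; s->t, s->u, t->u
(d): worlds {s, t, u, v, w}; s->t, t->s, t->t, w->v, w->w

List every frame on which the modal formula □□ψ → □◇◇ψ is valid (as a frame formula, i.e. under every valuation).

Frame correspondent (Sahlqvist): ∀x ∀z (xRz → ∃w (xR²w ∧ zR²w)) — i.e. a generalized confluence (Geach) condition.
(a): condition met.
(b): condition met.
(c): fails — sRt but no w with sR²w and tR²w.
(d): fails — wRv but no w* with wR²w* and vR²w*.

(a), (b)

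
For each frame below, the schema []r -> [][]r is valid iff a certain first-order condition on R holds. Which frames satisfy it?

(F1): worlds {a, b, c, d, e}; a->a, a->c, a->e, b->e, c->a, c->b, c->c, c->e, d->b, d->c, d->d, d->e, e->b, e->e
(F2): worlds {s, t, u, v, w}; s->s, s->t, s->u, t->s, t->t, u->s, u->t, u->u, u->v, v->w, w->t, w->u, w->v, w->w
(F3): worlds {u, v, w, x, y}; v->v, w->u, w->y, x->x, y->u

(F3)

This is the axiom for transitivity; its first-order frame correspondent is forall x forall y forall z (Rxy & Ryz -> Rxz).
(F1): fails — Rdc and Rca but not Rda.
(F2): fails — Ruv and Rvw but not Ruw.
(F3): satisfies the condition.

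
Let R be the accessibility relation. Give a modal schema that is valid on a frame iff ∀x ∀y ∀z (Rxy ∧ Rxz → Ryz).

◇r → □◇r

A defining formula is ◇r → □◇r (the 5 axiom).
Suppose ◇r→□◇r is valid. Take Rxy, Rxz and set V(r)={y}. Then ◇r at x, so □◇r at x, so ◇r at z, so some w with Rzw has r; w=y, i.e. Rzy. By symmetry of the argument, Ryz.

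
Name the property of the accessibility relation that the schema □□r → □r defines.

density: ∀x ∀y (Rxy → ∃z (Rxz ∧ Rzy))

This is the C4 axiom.
Its frame correspondent is density — ∀x ∀y (Rxy → ∃z (Rxz ∧ Rzy)).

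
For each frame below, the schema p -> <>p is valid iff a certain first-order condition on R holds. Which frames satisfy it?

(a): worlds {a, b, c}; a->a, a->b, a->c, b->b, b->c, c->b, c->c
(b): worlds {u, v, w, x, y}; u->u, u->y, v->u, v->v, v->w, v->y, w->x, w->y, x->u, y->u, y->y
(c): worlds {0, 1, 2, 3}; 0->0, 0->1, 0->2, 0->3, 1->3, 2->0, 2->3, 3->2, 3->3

The schema corresponds to reflexivity: forall x Rxx.
(a): satisfies the condition.
(b): fails — world w does not see itself.
(c): fails — world 1 does not see itself.

(a)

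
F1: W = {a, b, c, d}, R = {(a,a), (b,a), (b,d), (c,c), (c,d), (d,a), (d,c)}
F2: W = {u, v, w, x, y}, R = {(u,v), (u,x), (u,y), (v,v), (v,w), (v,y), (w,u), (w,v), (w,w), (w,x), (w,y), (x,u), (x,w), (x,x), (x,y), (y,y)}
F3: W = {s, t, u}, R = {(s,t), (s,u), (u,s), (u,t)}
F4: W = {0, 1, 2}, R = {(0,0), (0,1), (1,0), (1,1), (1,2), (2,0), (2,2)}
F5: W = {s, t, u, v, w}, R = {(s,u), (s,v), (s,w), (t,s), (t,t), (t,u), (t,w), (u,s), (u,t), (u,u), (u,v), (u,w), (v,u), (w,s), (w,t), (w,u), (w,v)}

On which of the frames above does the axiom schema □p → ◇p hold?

The schema corresponds to seriality: ∀x ∃y Rxy.
F1: condition met.
F2: condition met.
F3: fails — world t has no successor.
F4: condition met.
F5: condition met.

F1, F2, F4, F5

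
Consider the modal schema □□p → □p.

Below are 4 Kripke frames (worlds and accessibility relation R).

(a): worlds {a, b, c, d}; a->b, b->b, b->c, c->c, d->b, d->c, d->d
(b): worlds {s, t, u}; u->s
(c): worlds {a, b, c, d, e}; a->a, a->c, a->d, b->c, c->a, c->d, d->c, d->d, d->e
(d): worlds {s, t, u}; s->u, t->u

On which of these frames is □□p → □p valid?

(a)

The schema corresponds to density: ∀x ∀y (Rxy → ∃z (Rxz ∧ Rzy)).
(a): ✓.
(b): fails — Rus but no z with Ruz and Rzs.
(c): fails — Rbc but no z with Rbz and Rzc.
(d): fails — Rsu but no z with Rsz and Rzu.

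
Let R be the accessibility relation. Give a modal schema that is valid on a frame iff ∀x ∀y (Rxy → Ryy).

The condition is shift-reflexivity. The T□ schema □(□p → p) defines it.
Suppose □(□p→p) is valid. Take Rxy and set V(p)={w : Ryw}. Then at y, □p holds; since □(□p→p) at x, □p→p at y, so p at y, i.e. Ryy.

□(□p → p)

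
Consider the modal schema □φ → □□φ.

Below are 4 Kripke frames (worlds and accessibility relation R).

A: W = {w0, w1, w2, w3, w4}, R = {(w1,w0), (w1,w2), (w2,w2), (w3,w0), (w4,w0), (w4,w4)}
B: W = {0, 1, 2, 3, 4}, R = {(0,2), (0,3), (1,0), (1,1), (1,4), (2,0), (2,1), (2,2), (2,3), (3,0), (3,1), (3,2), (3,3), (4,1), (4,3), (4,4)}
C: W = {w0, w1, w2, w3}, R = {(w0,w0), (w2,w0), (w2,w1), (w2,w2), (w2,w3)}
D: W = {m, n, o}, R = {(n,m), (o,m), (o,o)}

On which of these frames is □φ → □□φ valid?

The schema corresponds to transitivity: ∀x ∀y ∀z (Rxy ∧ Ryz → Rxz).
A: satisfies the condition.
B: fails — R10 and R02 but not R12.
C: satisfies the condition.
D: satisfies the condition.

A, C, D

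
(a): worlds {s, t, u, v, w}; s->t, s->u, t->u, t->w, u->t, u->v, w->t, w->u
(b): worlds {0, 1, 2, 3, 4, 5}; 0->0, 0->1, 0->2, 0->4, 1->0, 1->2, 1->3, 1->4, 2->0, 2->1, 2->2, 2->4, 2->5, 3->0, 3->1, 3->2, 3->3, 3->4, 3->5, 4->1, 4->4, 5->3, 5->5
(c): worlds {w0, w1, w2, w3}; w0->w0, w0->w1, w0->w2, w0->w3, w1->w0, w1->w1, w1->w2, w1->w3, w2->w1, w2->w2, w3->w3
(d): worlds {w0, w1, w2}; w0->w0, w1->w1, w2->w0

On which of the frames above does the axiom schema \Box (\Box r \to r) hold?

(c), (d)

The schema corresponds to shift-reflexivity: \forall x \forall y (Rxy \to Ryy).
(a): fails — Ruv but not Rvv.
(b): fails — R01 but not R11.
(c): satisfies the condition.
(d): satisfies the condition.
Valid on: (c), (d).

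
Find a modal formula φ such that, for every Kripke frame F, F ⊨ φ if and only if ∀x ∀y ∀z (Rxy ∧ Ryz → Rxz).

□ψ → □□ψ

The condition is transitivity. The 4 schema □ψ → □□ψ defines it.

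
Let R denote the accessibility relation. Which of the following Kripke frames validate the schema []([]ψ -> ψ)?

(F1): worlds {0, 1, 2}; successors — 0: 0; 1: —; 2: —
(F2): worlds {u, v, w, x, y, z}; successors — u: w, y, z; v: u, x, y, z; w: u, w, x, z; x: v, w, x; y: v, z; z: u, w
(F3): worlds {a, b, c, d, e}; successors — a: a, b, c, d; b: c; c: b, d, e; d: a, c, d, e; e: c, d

(F1)

The schema corresponds to shift-reflexivity: forall x forall y (Rxy -> Ryy).
(F1): condition met.
(F2): fails — Ruz but not Rzz.
(F3): fails — Rbc but not Rcc.
Valid on: (F1).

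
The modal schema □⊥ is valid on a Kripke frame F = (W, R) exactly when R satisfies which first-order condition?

□⊥ is valid iff no world has any successor (otherwise □⊥ fails at any world with one).

Emptiness of R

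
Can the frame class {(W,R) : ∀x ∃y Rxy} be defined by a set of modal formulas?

Yes, by □p → ◇p

This is a Sahlqvist condition; the D axiom □p → ◇p defines it.
Suppose □p→◇p is valid. At any x set V(p)=W. Then □p at x, so ◇p at x, so x has a successor.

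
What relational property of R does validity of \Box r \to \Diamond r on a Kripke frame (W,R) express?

seriality

Suppose □r→◇r is valid. At any x set V(r)=W. Then □r at x, so ◇r at x, so x has a successor.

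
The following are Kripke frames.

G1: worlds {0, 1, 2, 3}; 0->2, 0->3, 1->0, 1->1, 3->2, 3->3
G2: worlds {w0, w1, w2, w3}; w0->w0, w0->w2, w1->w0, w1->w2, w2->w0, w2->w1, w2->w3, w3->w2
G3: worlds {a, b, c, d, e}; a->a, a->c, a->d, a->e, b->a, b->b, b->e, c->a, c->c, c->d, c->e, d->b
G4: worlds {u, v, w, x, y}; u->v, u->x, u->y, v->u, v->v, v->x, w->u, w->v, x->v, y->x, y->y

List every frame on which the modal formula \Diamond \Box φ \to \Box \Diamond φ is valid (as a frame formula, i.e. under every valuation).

G2

Frame correspondent (Sahlqvist): \forall x \forall y \forall z (Rxy \wedge Rxz \to \exists w (Ryw \wedge Rzw)) — i.e. convergence.
G1: fails — R02 and R02 but 2 and 2 have no common successor.
G2: satisfies the condition.
G3: fails — Rae and Rae but e and e have no common successor.
G4: fails — Rux and Ruy but x and y have no common successor.
Valid on: G2.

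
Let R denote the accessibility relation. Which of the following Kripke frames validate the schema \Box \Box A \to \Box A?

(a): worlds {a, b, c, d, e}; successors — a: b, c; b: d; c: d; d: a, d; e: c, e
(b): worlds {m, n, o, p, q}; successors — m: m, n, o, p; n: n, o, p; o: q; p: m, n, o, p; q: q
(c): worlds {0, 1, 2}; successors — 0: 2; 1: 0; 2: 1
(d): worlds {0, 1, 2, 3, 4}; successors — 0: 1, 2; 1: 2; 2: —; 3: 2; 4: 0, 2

(b)

This is the axiom for density; its first-order frame correspondent is \forall x \forall y (Rxy \to \exists z (Rxz \wedge Rzy)).
(a): fails — Rab but no z with Raz and Rzb.
(b): condition met.
(c): fails — R10 but no z with R1z and Rz0.
(d): fails — R32 but no z with R3z and Rz2.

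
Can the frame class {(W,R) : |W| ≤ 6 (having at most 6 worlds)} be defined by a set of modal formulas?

Any modally definable frame class is closed under disjoint unions.
Any modal formula valid on each of 7 disjoint one-world frames is valid on their disjoint union (validity is preserved under disjoint unions). Each one-world frame has |W|=1≤6, but the union has |W|=7.
So no modal formula (or set of formulas) defines exactly the |W|≤6 frames.

Not definable by any modal formula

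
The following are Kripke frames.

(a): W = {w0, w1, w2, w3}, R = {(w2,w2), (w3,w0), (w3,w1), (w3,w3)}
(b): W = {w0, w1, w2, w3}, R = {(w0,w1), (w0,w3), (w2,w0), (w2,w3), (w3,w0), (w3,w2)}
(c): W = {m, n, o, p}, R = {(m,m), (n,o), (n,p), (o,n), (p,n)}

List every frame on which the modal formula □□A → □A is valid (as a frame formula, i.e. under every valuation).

Frame correspondent (Sahlqvist): ∀x ∀y (Rxy → ∃z (Rxz ∧ Rzy)) — i.e. density.
(a): condition met.
(b): fails — Rw3w2 but no z with Rw3z and Rzw2.
(c): fails — Ron but no z with Roz and Rzn.

(a)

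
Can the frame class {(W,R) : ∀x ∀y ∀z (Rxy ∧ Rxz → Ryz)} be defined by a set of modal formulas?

The condition is the Euclidean property. A defining modal formula is ◇r → □◇r.
Suppose ◇r→□◇r is valid. Take Rxy, Rxz and set V(r)={y}. Then ◇r at x, so □◇r at x, so ◇r at z, so some w with Rzw has r; w=y, i.e. Rzy. By symmetry of the argument, Ryz.

Yes — defined by ◇r → □◇r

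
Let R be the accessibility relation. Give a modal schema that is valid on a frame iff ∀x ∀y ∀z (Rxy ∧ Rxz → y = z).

This is partial functionality; the standard corresponding axiom is CD: ◇ψ → □ψ.
Suppose ◇ψ→□ψ is valid. Take Rxy, Rxz and set V(ψ)={y}. Then ◇ψ at x, so □ψ at x, so ψ at z, i.e. z=y.

◇ψ → □ψ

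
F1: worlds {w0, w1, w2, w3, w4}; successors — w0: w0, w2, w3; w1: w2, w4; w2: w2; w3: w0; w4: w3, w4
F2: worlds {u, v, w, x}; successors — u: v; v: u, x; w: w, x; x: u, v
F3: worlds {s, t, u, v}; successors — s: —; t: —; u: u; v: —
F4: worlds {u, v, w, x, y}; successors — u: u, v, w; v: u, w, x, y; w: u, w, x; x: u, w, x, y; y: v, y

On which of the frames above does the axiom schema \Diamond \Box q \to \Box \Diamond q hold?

This is the axiom for convergence; its first-order frame correspondent is \forall x \forall y \forall z (Rxy \wedge Rxz \to \exists w (Ryw \wedge Rzw)).
F1: fails — Rw0w2 and Rw0w3 but w2 and w3 have no common successor.
F2: fails — Rww and Rwx but w and x have no common successor.
F3: condition met.
F4: fails — Rvw and Rvy but w and y have no common successor.
Valid on: F3.

F3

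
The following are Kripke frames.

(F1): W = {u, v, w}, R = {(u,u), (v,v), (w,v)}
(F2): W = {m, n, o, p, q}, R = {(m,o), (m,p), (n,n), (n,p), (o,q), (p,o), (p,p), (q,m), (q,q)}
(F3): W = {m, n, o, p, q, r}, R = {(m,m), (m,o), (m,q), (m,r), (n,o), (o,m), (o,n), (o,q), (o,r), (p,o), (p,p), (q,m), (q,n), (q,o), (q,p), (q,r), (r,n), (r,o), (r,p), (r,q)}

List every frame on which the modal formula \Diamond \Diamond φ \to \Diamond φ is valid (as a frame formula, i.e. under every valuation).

(F1)

Frame correspondent (Sahlqvist): \forall x \forall y \forall z (Rxy \wedge Ryz \to Rxz) — i.e. transitivity.
(F1): condition met.
(F2): fails — Rpo and Roq but not Rpq.
(F3): fails — Rom and Rmo but not Roo.
Valid on: (F1).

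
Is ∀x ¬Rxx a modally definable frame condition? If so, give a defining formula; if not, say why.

No — not modally definable

If a class were modally definable it would be closed under surjective bounded morphisms (Goldblatt–Thomason).
The 3-cycle (worlds a,b,c with a→b→c→a) is irreflexive, and the map sending every world to a single reflexive point • is a surjective bounded morphism (forth: every edge maps to (•,•); back: every world has a successor). So any modal formula valid on the 3-cycle is also valid on the reflexive point, which is not irreflexive.
So the class is not modally definable.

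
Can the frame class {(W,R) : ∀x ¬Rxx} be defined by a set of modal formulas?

If a class were modally definable it would be closed under surjective bounded morphisms (Goldblatt–Thomason).
The 4-cycle (worlds 0,1,2,3 with 0→1→2→3→0) is irreflexive, and the map sending every world to a single reflexive point • is a surjective bounded morphism (forth: every edge maps to (•,•); back: every world has a successor). So any modal formula valid on the 4-cycle is also valid on the reflexive point, which is not irreflexive.
So no modal formula (or set of formulas) defines exactly the irreflexive frames.

No — not modally definable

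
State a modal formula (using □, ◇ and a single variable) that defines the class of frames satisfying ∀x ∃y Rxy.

□r → ◇r

The condition is seriality. The D schema □r → ◇r defines it.
Suppose □r→◇r is valid. At any x set V(r)=W. Then □r at x, so ◇r at x, so x has a successor.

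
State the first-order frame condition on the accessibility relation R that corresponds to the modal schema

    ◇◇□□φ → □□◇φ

∀x ∀y ∀z ((xR²y ∧ xR²z) → ∃w (yR²w ∧ zRw))

This is a Sahlqvist (Geach-type) schema ◇^2□^2φ → □^2◇^1φ.
Minimal-valuation argument: fix x; take any y with xR^2y and any z with xR^2z. Set V(φ) to the set of worlds R-reachable from y in exactly 2 steps. Then □^2φ holds at y, so the antecedent holds at x; validity forces ◇^1φ at z, giving a w with zR^1w and yR^2w.
First-order correspondent: ∀x ∀y ∀z ((xR²y ∧ xR²z) → ∃w (yR²w ∧ zRw)).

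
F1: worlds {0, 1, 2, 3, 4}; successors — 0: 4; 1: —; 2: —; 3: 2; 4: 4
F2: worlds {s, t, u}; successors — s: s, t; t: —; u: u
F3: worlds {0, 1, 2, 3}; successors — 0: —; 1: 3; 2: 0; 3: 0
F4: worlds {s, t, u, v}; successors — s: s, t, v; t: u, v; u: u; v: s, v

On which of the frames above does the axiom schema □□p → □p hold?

F2, F4

This is the axiom for density; its first-order frame correspondent is ∀x ∀y (Rxy → ∃z (Rxz ∧ Rzy)).
F1: fails — R32 but no z with R3z and Rz2.
F2: ✓.
F3: fails — R20 but no z with R2z and Rz0.
F4: ✓.
Valid on: F2, F4.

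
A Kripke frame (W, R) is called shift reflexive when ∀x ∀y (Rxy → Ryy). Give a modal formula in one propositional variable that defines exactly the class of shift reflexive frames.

The condition is shift-reflexivity. The T□ schema □(□r → r) defines it.
Suppose □(□r→r) is valid. Take Rxy and set V(r)={w : Ryw}. Then at y, □r holds; since □(□r→r) at x, □r→r at y, so r at y, i.e. Ryy.

□(□r → r)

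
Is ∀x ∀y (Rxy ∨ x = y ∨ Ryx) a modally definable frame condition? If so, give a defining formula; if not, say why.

If a class were modally definable it would be closed under disjoint unions (Goldblatt–Thomason).
Take 3 disjoint single-world reflexive frames: each is trivially connected, but their disjoint union has 3 worlds with no edge between distinct components, so it is not connected.
So no modal formula (or set of formulas) defines exactly the connected frames.

No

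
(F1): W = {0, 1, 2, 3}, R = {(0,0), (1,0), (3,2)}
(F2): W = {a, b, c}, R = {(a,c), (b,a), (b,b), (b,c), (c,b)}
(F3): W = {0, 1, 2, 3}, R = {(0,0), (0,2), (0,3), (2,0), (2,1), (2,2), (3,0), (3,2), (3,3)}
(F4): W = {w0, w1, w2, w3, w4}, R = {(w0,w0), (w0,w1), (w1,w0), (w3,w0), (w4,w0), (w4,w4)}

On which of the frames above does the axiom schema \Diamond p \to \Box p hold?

The schema corresponds to partial functionality: \forall x \forall y \forall z (Rxy \wedge Rxz \to y = z).
(F1): condition met.
(F2): fails — b sees both a and b.
(F3): fails — 0 sees both 0 and 2.
(F4): fails — w0 sees both w0 and w1.
Valid on: (F1).

(F1)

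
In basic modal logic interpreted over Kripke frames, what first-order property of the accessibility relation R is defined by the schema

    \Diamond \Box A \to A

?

This is frame-equivalent to A → □◇A (substitute ¬A for A and contrapose).
Suppose A→□◇A is valid. Take Rxy and set V(A)={x}. Then A at x, so □◇A at x, so ◇A at y, so some z with Ryz has A; z=x, i.e. Ryx.

Symmetry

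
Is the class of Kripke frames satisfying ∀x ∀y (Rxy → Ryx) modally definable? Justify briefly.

Yes: it is symmetry, defined by the B schema r → □◇r.

Definable; r → □◇r defines it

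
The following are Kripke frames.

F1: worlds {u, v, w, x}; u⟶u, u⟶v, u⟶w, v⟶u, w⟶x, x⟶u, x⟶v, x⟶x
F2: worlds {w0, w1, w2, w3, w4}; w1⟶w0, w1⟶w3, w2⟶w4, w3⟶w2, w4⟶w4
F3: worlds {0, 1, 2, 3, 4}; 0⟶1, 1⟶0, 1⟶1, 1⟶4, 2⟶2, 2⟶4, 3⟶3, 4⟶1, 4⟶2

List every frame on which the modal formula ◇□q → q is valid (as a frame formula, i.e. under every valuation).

F3

The schema corresponds to symmetry: ∀x ∀y (Rxy → Ryx).
F1: fails — Ruw but not Rwu.
F2: fails — Rw1w0 but not Rw0w1.
F3: holds.
Valid on: F3.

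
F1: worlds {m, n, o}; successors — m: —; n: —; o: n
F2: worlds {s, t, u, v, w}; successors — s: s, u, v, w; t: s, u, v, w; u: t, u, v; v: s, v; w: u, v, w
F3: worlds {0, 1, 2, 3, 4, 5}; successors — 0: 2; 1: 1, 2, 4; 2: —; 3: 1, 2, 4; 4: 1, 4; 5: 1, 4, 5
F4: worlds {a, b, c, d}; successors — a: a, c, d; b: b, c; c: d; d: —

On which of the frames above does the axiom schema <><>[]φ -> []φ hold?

F1

Frame correspondent (Sahlqvist): forall x forall y forall z ((x R^2 y & xRz) -> exists w (yRw & z = w)) — i.e. a generalized confluence (Geach) condition.
F1: holds.
F2: fails — sR²u, sRs but no w* with uRw* and s=w*.
F3: fails — 1R²2, 1R1 but no w with 2Rw and 1=w.
F4: fails — aR²c, aRa but no w with cRw and a=w.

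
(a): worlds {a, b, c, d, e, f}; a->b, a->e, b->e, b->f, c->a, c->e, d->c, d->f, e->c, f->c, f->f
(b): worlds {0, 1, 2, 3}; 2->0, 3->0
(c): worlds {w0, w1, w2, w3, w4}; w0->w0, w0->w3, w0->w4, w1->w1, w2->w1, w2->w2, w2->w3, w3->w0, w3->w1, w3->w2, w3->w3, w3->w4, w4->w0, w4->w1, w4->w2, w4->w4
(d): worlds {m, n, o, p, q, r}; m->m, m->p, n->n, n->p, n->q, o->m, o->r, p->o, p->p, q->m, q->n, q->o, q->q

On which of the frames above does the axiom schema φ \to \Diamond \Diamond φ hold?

The schema corresponds to a generalized confluence (Geach) condition: \forall x \exists w (x = w \wedge x R^2 w).
(a): fails — at a but no w with a=w and aR²w.
(b): fails — at 0 but no w with 0=w and 0R²w.
(c): satisfies the condition.
(d): fails — at o but no w with o=w and oR²w.

(c)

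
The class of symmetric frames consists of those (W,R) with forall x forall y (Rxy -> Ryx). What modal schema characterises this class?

The condition is symmetry. The B schema q → □◇q defines it.
Suppose q→□◇q is valid. Take Rxy and set V(q)={x}. Then q at x, so □◇q at x, so ◇q at y, so some z with Ryz has q; z=x, i.e. Ryx.

q → □◇q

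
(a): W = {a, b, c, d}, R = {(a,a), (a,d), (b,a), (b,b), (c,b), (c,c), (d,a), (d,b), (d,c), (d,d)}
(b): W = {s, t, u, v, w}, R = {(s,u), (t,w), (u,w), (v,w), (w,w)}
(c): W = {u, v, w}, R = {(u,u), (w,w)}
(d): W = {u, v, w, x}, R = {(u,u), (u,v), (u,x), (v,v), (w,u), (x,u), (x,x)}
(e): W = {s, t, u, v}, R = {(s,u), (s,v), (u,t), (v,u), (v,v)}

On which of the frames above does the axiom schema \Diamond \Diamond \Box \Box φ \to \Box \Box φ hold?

The schema corresponds to a generalized confluence (Geach) condition: \forall x \forall y \forall z ((x R^2 y \wedge x R^2 z) \to \exists w (y R^2 w \wedge z = w)).
(a): fails — aR²b, aR²c but no w with bR²w and c=w.
(b): condition met.
(c): condition met.
(d): fails — uR²v, uR²u but no t with vR²t and u=t.
(e): fails — sR²t, sR²t but no w with tR²w and t=w.

(b), (c)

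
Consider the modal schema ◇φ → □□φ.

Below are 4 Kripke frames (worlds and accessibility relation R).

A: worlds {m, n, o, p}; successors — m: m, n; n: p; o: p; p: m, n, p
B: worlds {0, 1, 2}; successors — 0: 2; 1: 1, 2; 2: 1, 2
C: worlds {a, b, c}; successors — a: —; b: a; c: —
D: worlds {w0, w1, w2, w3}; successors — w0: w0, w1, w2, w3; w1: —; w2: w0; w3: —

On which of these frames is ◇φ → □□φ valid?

Frame correspondent (Sahlqvist): ∀x ∀y ∀z ((xRy ∧ xR²z) → ∃w (y = w ∧ z = w)) — i.e. a generalized confluence (Geach) condition.
A: fails — mRm, mR²n but m ≠ n.
B: fails — 0R2, 0R²1 but 2 ≠ 1.
C: satisfies the condition.
D: fails — w0Rw0, w0R²w1 but w0 ≠ w1.
Valid on: C.

C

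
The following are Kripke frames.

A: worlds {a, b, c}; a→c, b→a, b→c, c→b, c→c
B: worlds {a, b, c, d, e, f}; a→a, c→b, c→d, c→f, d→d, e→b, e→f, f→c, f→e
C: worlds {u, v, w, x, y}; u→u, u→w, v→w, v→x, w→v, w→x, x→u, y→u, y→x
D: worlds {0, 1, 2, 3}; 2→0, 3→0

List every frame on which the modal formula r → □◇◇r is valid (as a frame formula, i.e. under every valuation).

A

The schema corresponds to a generalized confluence (Geach) condition: ∀x ∀z (xRz → ∃w (x = w ∧ zR²w)).
A: holds.
B: fails — cRb but no w with c=w and bR²w.
C: fails — vRw but no t with v=t and wR²t.
D: fails — 2R0 but no w with 2=w and 0R²w.
Valid on: A.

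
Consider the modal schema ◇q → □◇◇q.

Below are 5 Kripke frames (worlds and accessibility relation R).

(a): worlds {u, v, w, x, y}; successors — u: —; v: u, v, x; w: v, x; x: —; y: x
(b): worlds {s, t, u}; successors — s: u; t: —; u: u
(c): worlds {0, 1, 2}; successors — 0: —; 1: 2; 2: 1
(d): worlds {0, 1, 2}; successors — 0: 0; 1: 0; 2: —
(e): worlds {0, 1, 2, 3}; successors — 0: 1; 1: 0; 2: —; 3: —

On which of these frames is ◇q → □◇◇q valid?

Frame correspondent (Sahlqvist): ∀x ∀y ∀z ((xRy ∧ xRz) → ∃w (y = w ∧ zR²w)) — i.e. a generalized confluence (Geach) condition.
(a): fails — vRu, vRu but no t with u=t and uR²t.
(b): ✓.
(c): ✓.
(d): ✓.
(e): ✓.
Valid on: (b), (c), (d), (e).

(b), (c), (d), (e)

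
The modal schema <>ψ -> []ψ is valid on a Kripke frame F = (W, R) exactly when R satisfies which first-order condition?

partial functionality

Suppose ◇ψ→□ψ is valid. Take Rxy, Rxz and set V(ψ)={y}. Then ◇ψ at x, so □ψ at x, so ψ at z, i.e. z=y.
Conversely, on a frame with partial functionality the schema holds at every world under every valuation.
So the correspondent is partial functionality.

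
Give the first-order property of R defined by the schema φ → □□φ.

This is a Sahlqvist (Geach-type) schema ◇^0□^0φ → □^2◇^0φ.
First-order correspondent: ∀x ∀z (xR²z → ∃w (x = w ∧ z = w)).

∀x ∀z (xR²z → ∃w (x = w ∧ z = w))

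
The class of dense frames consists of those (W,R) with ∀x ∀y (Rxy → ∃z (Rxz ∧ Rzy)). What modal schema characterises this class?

□□q → □q

The condition is density. The C4 schema □□q → □q defines it.
Suppose □□q→□q is valid. Take Rxy and set V(q)={w : xR²w}. Then □□q at x, so □q at x, so q at y, i.e. ∃z(Rxz∧Rzy).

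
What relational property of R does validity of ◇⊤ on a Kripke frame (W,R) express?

seriality: ∀x ∃y Rxy

◇⊤ holds at w iff w has a successor, so frame-validity of ◇⊤ is exactly seriality. Equivalently via □r → ◇r:
Suppose □r→◇r is valid. At any x set V(r)=W. Then □r at x, so ◇r at x, so x has a successor.
Conversely, any frame satisfying ∀x ∃y Rxy validates the schema.
Frame condition: ∀x ∃y Rxy.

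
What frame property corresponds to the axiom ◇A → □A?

partial functionality

Suppose ◇A→□A is valid. Take Rxy, Rxz and set V(A)={y}. Then ◇A at x, so □A at x, so A at z, i.e. z=y.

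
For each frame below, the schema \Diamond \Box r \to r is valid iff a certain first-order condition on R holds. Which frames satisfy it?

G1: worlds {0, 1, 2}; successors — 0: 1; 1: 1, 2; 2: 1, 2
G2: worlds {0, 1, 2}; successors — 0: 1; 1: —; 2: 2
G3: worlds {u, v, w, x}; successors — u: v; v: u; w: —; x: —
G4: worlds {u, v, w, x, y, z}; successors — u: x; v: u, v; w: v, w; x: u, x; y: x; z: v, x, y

G3

The schema corresponds to symmetry: \forall x \forall y (Rxy \to Ryx).
G1: fails — R01 but not R10.
G2: fails — R01 but not R10.
G3: satisfies the condition.
G4: fails — Ryx but not Rxy.
Valid on: G3.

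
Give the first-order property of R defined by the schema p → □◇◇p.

∀x ∀z (xRz → ∃w (x = w ∧ zR²w))

This is a Sahlqvist (Geach-type) schema ◇^0□^0p → □^1◇^2p.
First-order correspondent: ∀x ∀z (xRz → ∃w (x = w ∧ zR²w)).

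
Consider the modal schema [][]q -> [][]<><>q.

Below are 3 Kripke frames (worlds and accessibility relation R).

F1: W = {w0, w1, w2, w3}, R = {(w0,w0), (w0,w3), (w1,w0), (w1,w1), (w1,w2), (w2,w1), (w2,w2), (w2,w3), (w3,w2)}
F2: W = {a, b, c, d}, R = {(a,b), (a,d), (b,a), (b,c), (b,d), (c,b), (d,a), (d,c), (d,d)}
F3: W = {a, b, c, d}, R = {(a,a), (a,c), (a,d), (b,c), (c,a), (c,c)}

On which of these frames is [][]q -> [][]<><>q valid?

This is the axiom for a generalized confluence (Geach) condition; its first-order frame correspondent is forall x forall z (x R^2 z -> exists w (x R^2 w & z R^2 w)).
F1: ✓.
F2: ✓.
F3: fails — aR²d but no w with aR²w and dR²w.
Valid on: F1, F2.

F1, F2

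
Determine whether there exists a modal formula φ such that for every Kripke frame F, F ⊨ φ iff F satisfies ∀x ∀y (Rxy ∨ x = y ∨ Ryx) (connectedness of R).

Modal frame validity is preserved under disjoint unions.
Take 2 disjoint single-world reflexive frames: each is trivially connected, but their disjoint union has 2 worlds with no edge between distinct components, so it is not connected.
Hence connectedness of R is not modally definable.

No — not modally definable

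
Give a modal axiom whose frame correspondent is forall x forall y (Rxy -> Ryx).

p → □◇p

This is symmetry; the standard corresponding axiom is B: p → □◇p.
Suppose p→□◇p is valid. Take Rxy and set V(p)={x}. Then p at x, so □◇p at x, so ◇p at y, so some z with Ryz has p; z=x, i.e. Ryx.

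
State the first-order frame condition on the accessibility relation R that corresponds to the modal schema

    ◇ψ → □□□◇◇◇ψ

∀x ∀y ∀z ((xRy ∧ xR³z) → ∃w (y = w ∧ zR³w))

This is a Sahlqvist (Geach-type) schema ◇^1□^0ψ → □^3◇^3ψ.
Minimal-valuation argument: fix x; take any y with xR^1y and any z with xR^3z. Set V(ψ) to the set of worlds R-reachable from y in exactly 0 steps. Then □^0ψ holds at y, so the antecedent holds at x; validity forces ◇^3ψ at z, giving a w with zR^3w and yR^0w.
First-order correspondent: ∀x ∀y ∀z ((xRy ∧ xR³z) → ∃w (y = w ∧ zR³w)).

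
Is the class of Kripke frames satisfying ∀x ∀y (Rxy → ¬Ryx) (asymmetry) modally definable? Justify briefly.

Modal frame validity is preserved under surjective bounded morphisms.
The 4-cycle (worlds a,b,c,d with a→b→c→d→a) is asymmetric. Mapping every world to a single reflexive point • is a surjective bounded morphism, and the reflexive point is not asymmetric (R•• but asymmetry requires ¬R••).
So no modal formula (or set of formulas) defines exactly the asymmetric frames.

No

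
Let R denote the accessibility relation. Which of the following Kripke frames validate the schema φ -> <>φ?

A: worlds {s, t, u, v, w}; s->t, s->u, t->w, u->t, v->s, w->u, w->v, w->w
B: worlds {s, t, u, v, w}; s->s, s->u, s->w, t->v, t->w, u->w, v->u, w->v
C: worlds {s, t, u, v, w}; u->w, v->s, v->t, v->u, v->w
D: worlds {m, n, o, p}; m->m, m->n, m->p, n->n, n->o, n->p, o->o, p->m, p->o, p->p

The schema corresponds to reflexivity: forall x Rxx.
A: fails — world s does not see itself.
B: fails — world t does not see itself.
C: fails — world s does not see itself.
D: satisfies the condition.
Valid on: D.

D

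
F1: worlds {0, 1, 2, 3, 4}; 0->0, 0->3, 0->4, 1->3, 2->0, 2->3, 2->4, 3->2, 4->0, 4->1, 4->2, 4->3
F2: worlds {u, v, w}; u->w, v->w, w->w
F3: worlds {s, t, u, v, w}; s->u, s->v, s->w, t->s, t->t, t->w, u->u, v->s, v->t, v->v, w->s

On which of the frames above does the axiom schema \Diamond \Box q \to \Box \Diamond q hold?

This is the axiom for convergence; its first-order frame correspondent is \forall x \forall y \forall z (Rxy \wedge Rxz \to \exists w (Ryw \wedge Rzw)).
F1: fails — R00 and R03 but 0 and 3 have no common successor.
F2: ✓.
F3: fails — Rsv and Rsu but v and u have no common successor.

F2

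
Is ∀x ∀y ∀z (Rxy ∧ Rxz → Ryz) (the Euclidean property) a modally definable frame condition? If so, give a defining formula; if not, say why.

Yes — defined by ◇r → □◇r

Yes: it is the Euclidean property, defined by the 5 schema ◇r → □◇r.
Suppose ◇r→□◇r is valid. Take Rxy, Rxz and set V(r)={y}. Then ◇r at x, so □◇r at x, so ◇r at z, so some w with Rzw has r; w=y, i.e. Rzy. By symmetry of the argument, Ryz.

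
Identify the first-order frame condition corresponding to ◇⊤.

◇⊤ holds at w iff w has a successor, so frame-validity of ◇⊤ is exactly seriality. Equivalently via □q → ◇q:
Suppose □q→◇q is valid. At any x set V(q)=W. Then □q at x, so ◇q at x, so x has a successor.

seriality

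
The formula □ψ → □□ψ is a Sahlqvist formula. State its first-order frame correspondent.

transitivity: ∀x ∀y ∀z (Rxy ∧ Ryz → Rxz)

Suppose □ψ→□□ψ is valid. Take Rxy, Ryz and set V(ψ)={w : Rxw}. Then □ψ at x, so □□ψ at x, so □ψ at y, so ψ at z, i.e. Rxz.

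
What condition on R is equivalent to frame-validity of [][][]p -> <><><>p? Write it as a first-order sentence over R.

forall x exists w (x R^3 w & x R^3 w)

This is a Sahlqvist (Geach-type) schema ◇^0□^3p → □^0◇^3p.
Minimal-valuation argument: fix x; take any y with xR^0y and any z with xR^0z. Set V(p) to the set of worlds R-reachable from y in exactly 3 steps. Then □^3p holds at y, so the antecedent holds at x; validity forces ◇^3p at z, giving a w with zR^3w and yR^3w.
First-order correspondent: forall x exists w (x R^3 w & x R^3 w).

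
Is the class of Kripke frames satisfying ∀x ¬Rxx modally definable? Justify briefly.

If a class were modally definable it would be closed under surjective bounded morphisms (Goldblatt–Thomason).
The 5-cycle (worlds 0,1,2,3,4 with 0→1→2→3→4→0) is irreflexive, and the map sending every world to a single reflexive point • is a surjective bounded morphism (forth: every edge maps to (•,•); back: every world has a successor). So any modal formula valid on the 5-cycle is also valid on the reflexive point, which is not irreflexive.
So no modal formula (or set of formulas) defines exactly the irreflexive frames.

No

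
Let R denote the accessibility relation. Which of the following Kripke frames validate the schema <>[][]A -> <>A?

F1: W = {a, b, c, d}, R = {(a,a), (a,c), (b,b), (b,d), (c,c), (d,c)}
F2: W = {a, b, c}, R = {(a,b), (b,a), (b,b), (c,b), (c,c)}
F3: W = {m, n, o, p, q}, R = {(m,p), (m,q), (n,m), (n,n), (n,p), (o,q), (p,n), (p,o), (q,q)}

F2

Frame correspondent (Sahlqvist): forall x forall y (xRy -> exists w (y R^2 w & xRw)) — i.e. a generalized confluence (Geach) condition.
F1: fails — bRd but no w with dR²w and bRw.
F2: ✓.
F3: fails — pRo but no w with oR²w and pRw.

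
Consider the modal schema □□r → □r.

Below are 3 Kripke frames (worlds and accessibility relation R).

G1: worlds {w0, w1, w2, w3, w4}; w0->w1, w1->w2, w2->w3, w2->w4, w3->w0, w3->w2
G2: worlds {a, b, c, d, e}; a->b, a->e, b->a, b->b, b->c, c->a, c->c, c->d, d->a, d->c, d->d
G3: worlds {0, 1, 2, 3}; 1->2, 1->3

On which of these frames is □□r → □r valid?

The schema corresponds to density: ∀x ∀y (Rxy → ∃z (Rxz ∧ Rzy)).
G1: fails — Rw1w2 but no z with Rw1z and Rzw2.
G2: fails — Rae but no z with Raz and Rze.
G3: fails — R12 but no z with R1z and Rz2.

none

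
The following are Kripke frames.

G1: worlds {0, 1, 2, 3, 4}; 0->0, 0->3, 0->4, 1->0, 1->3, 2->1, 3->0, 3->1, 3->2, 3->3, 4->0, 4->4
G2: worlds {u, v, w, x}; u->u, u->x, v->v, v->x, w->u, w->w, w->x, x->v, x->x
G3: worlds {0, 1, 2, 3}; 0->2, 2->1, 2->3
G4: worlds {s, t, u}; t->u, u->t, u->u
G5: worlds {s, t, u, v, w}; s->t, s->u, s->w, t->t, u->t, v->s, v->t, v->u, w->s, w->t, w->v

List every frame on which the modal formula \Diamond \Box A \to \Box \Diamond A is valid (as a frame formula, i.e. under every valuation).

G2, G4, G5

The schema corresponds to convergence: \forall x \forall y \forall z (Rxy \wedge Rxz \to \exists w (Ryw \wedge Rzw)).
G1: fails — R32 and R31 but 2 and 1 have no common successor.
G2: ✓.
G3: fails — R23 and R23 but 3 and 3 have no common successor.
G4: ✓.
G5: ✓.
Valid on: G2, G4, G5.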